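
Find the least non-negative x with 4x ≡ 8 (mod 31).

4⁻¹ ≡ 8 (mod 31) because 4·8 = 32 = 1·31 + 1.
Multiplying both sides by 8: x ≡ 8·8 = 64 ≡ 2 (mod 31).

2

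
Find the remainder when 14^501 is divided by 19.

12

By repeated squaring mod 19: 14^1≡14, 14^2≡6, 14^4≡17, 14^8≡4, 14^16≡16, 14^32≡9, 14^64≡5, 14^128≡6, 14^256≡17.
Since 501 = 1 + 4 + 16 + 32 + 64 + 128 + 256 in binary, 14^501 ≡ 14·17·16·9·5·6·17 ≡ 12 (mod 19).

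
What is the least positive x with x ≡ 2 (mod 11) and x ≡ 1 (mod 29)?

Since 29·8 ≡ 1 (mod 11), take x = 1 + 29·((2−1)·8 mod 11) = 1 + 29·8 = 233.
Check: 233 mod 11 = 2, 233 mod 29 = 1.

233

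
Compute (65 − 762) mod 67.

Dividing 762 by 67 gives quotient 11 and remainder 25.
(65 − 25) mod 67 = 40.

40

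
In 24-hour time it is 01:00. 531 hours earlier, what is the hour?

22

531 mod 24 = 3 (since 22·24 = 528).
(1 − 3) mod 24 = 22.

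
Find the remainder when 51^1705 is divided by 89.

52

By repeated squaring mod 89: 51^1≡51, 51^2≡20, 51^4≡44, 51^8≡67, 51^16≡39, 51^32≡8, 51^64≡64, 51^128≡2, 51^256≡4, 51^512≡16, 51^1024≡78.
Since 1705 = 1 + 8 + 32 + 128 + 512 + 1024 in binary, 51^1705 ≡ 51·67·8·2·16·78 ≡ 52 (mod 89).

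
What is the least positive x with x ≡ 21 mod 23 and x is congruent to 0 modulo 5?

Since 5·14 ≡ 1 (mod 23), take x = 0 + 5·((21−0)·14 mod 23) = 0 + 5·18 = 90.
Check: 90 mod 23 = 21, 90 mod 5 = 0.

90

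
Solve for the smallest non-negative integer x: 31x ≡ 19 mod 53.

16

31⁻¹ ≡ 12 (mod 53) because 31·12 = 372 = 7·53 + 1.
So x ≡ 12·19 = 228 ≡ 16 (mod 53).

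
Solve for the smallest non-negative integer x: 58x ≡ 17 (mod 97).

58⁻¹ ≡ 92 (mod 97) because 58·92 = 5336 = 55·97 + 1.
Multiplying both sides by 92: x ≡ 92·17 = 1564 ≡ 12 (mod 97).

12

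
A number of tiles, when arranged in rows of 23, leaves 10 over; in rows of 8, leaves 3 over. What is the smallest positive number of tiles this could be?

171

x ≡ 3 (mod 8) gives x ∈ {3, 11, 19, 27, 35, 43, 51, 59, …}.
The first of these with x mod 23 = 10 is 171.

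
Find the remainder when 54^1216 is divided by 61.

16

Successive squares of 54 mod 61: 54^1≡54, 54^2≡49, 54^4≡22, 54^8≡57, 54^16≡16, 54^32≡12, 54^64≡22, 54^128≡57, 54^256≡16, 54^512≡12, 54^1024≡22.
1216 = 64 + 128 + 1024, so 54^1216 ≡ 22·57·22 ≡ 16 (mod 61).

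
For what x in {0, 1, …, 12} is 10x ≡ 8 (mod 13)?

6

The inverse of 10 mod 13 is 4 (since 10·4 = 40 ≡ 1).
So x ≡ 4·8 = 32 ≡ 6 (mod 13).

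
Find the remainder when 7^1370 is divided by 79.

By repeated squaring mod 79: 7^1≡7, 7^2≡49, 7^4≡31, 7^8≡13, 7^16≡11, 7^32≡42, 7^64≡26, 7^128≡44, 7^256≡40, 7^512≡20, 7^1024≡5.
1370 = 2 + 8 + 16 + 64 + 256 + 1024, so 7^1370 ≡ 49·13·11·26·40·5 ≡ 20 (mod 79).

20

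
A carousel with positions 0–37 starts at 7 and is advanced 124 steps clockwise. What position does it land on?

17

124 = 3·38 + 10, so 124 mod 38 = 10.
(7 + 10) mod 38 = 17.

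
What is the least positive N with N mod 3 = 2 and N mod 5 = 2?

x ≡ 2 (mod 3) gives x ∈ {2}.
The first of these with x mod 5 = 2 is 2.

2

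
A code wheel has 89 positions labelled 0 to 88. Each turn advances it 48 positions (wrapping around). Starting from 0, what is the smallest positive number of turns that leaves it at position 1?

89 = 1·48 + 41
48 = 1·41 + 7
41 = 5·7 + 6
7 = 1·6 + 1
6 = 6·1 + 0
Back-substituting gives 48·13 ≡ 1 (mod 89).

13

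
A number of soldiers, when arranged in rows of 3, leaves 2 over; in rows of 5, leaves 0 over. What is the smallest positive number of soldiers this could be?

5

x ≡ 2 (mod 3) gives x ∈ {2, 5}.
The first of these with x mod 5 = 0 is 5.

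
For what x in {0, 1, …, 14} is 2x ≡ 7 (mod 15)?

2⁻¹ ≡ 8 (mod 15) because 2·8 = 16 = 1·15 + 1.
Multiplying both sides by 8: x ≡ 8·7 = 56 ≡ 11 (mod 15).

11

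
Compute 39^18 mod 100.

81

Square-and-reduce mod 100: 39^1≡39, 39^2≡21, 39^4≡41, 39^8≡81, 39^16≡61.
18 = 2 + 16, so 39^18 ≡ 21·61 ≡ 81 (mod 100).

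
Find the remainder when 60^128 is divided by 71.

43

By repeated squaring mod 71: 60^1≡60, 60^2≡50, 60^4≡15, 60^8≡12, 60^16≡2, 60^32≡4, 60^64≡16, 60^128≡43.
128 = 128, so 60^128 ≡ 43 ≡ 43 (mod 71).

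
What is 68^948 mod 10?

The units digit of 68^n cycles with period 4: 8, 4, 2, 6, …
948 mod 4 = 0, so the last digit matches 8^4 = 6.

6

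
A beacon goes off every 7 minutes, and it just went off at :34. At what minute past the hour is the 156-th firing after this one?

156·7 = 1092.
1092 mod 60 = 12 (since 18·60 = 1080).
(34 + 12) mod 60 = 46.

46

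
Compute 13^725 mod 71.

Successive squares of 13 mod 71: 13^1≡13, 13^2≡27, 13^4≡19, 13^8≡6, 13^16≡36, 13^32≡18, 13^64≡40, 13^128≡38, 13^256≡24, 13^512≡8.
725 = 1 + 4 + 16 + 64 + 128 + 512, so 13^725 ≡ 13·19·36·40·38·8 ≡ 39 (mod 71).

39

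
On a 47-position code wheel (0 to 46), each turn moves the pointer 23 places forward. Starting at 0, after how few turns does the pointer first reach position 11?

25

The inverse of 23 mod 47 is 45 (since 23·45 = 1035 ≡ 1).
Multiplying both sides by 45: x ≡ 45·11 = 495 ≡ 25 (mod 47).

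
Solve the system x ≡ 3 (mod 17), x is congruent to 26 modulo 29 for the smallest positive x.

Since 29·10 ≡ 1 (mod 17), take x = 26 + 29·((3−26)·10 mod 17) = 26 + 29·8 = 258.
Check: 258 mod 17 = 3, 258 mod 29 = 26.

258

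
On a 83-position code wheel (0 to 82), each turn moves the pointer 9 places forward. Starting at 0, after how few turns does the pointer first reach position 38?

78

The inverse of 9 mod 83 is 37 (since 9·37 = 333 ≡ 1).
So x ≡ 37·38 = 1406 ≡ 78 (mod 83).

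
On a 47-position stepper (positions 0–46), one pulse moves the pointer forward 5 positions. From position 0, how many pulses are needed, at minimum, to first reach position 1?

47 = 9·5 + 2
5 = 2·2 + 1
2 = 2·1 + 0
Back-substituting gives 5·19 ≡ 1 (mod 47).

19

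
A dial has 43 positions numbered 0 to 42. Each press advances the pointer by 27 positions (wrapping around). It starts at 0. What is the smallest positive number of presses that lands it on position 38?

3

The inverse of 27 mod 43 is 8 (since 27·8 = 216 ≡ 1).
Multiplying both sides by 8: x ≡ 8·38 = 304 ≡ 3 (mod 43).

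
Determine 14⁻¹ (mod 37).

14·8 = 112 = 3·37 + 1, so 14⁻¹ ≡ 8 (mod 37).

8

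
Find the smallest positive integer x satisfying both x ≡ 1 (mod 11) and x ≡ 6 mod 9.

x ≡ 6 (mod 9) gives x ∈ {6, 15, 24, 33, 42, 51, 60, 69, …}.
The first of these with x mod 11 = 1 is 78.

78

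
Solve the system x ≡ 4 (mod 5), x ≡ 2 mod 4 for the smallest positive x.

14

Since 4·4 ≡ 1 (mod 5), take x = 2 + 4·((4−2)·4 mod 5) = 2 + 4·3 = 14.
Check: 14 mod 5 = 4, 14 mod 4 = 2.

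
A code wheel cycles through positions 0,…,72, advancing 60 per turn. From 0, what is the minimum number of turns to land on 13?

72

60⁻¹ ≡ 28 (mod 73) because 60·28 = 1680 = 23·73 + 1.
So x ≡ 28·13 = 364 ≡ 72 (mod 73).
Check: 60·72 = 4320 = 59·73 + 13.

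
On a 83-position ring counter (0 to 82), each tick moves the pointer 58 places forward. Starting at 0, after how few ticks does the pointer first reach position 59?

74

58⁻¹ ≡ 73 (mod 83) because 58·73 = 4234 = 51·83 + 1.
So x ≡ 73·59 = 4307 ≡ 74 (mod 83).
Check: 58·74 = 4292 = 51·83 + 59.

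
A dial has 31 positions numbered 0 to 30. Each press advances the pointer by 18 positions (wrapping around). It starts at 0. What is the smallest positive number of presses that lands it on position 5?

2

18⁻¹ ≡ 19 (mod 31) because 18·19 = 342 = 11·31 + 1.
So x ≡ 19·5 = 95 ≡ 2 (mod 31).
Check: 18·2 = 36 = 1·31 + 5.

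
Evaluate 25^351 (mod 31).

Successive squares of 25 mod 31: 25^1≡25, 25^2≡5, 25^4≡25, 25^8≡5, 25^16≡25, 25^32≡5, 25^64≡25, 25^128≡5, 25^256≡25.
351 = 1 + 2 + 4 + 8 + 16 + 64 + 256, so 25^351 ≡ 25·5·25·5·25·25·25 ≡ 1 (mod 31).

1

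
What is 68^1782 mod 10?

4

Powers of 8 mod 10 repeat with period 4: 8, 4, 2, 6.
1782 leaves remainder 2 on division by 4, so 68^1782 ends in 4.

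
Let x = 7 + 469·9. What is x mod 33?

469·9 = 4221.
4221 − 127·33 = 30, so 4221 ≡ 30 (mod 33).
(7 + 30) mod 33 = 4.

4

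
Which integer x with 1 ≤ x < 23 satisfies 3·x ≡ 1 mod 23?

3·8 = 24 = 1·23 + 1, so 3⁻¹ ≡ 8 (mod 23).

8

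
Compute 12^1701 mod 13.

12

Successive squares of 12 mod 13: 12^1≡12, 12^2≡1, 12^4≡1, 12^8≡1, 12^16≡1, 12^32≡1, 12^64≡1, 12^128≡1, 12^256≡1, 12^512≡1, 12^1024≡1.
Since 1701 = 1 + 4 + 32 + 128 + 512 + 1024 in binary, 12^1701 ≡ 12·1·1·1·1·1 ≡ 12 (mod 13).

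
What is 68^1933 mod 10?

8

Powers of 8 mod 10 repeat with period 4: 8, 4, 2, 6.
1933 leaves remainder 1 on division by 4, so 68^1933 ends in 8.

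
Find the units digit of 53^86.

9

Last digits of 3^n: 3, 9, 7, 1 (period 4).
86 mod 4 = 2, so the last digit matches 3^2 = 9.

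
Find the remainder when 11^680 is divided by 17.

16

Successive squares of 11 mod 17: 11^1≡11, 11^2≡2, 11^4≡4, 11^8≡16, 11^16≡1, 11^32≡1, 11^64≡1, 11^128≡1, 11^256≡1, 11^512≡1.
680 = 8 + 32 + 128 + 512, so 11^680 ≡ 16·1·1·1 ≡ 16 (mod 17).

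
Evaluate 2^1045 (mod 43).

39

Successive squares of 2 mod 43: 2^1≡2, 2^2≡4, 2^4≡16, 2^8≡41, 2^16≡4, 2^32≡16, 2^64≡41, 2^128≡4, 2^256≡16, 2^512≡41, 2^1024≡4.
1045 = 1 + 4 + 16 + 1024, so 2^1045 ≡ 2·16·4·4 ≡ 39 (mod 43).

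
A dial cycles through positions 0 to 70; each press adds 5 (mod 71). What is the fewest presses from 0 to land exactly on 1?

57

5·57 = 285 = 4·71 + 1, so 5⁻¹ ≡ 57 (mod 71).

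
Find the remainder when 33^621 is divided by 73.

Square-and-reduce mod 73: 33^1≡33, 33^2≡67, 33^4≡36, 33^8≡55, 33^16≡32, 33^32≡2, 33^64≡4, 33^128≡16, 33^256≡37, 33^512≡55.
Since 621 = 1 + 4 + 8 + 32 + 64 + 512 in binary, 33^621 ≡ 33·36·55·2·4·55 ≡ 10 (mod 73).

10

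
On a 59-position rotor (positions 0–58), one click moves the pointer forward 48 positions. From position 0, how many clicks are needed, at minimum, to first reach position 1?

59 = 1·48 + 11
48 = 4·11 + 4
11 = 2·4 + 3
4 = 1·3 + 1
3 = 3·1 + 0
Back-substituting gives 48·16 ≡ 1 (mod 59).

16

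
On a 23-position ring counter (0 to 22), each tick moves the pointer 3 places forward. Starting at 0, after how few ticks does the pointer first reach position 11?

19

3⁻¹ ≡ 8 (mod 23) because 3·8 = 24 = 1·23 + 1.
Multiplying both sides by 8: x ≡ 8·11 = 88 ≡ 19 (mod 23).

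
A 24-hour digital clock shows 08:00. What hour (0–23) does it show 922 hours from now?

18

922 mod 24 = 10 (since 38·24 = 912).
(8 + 10) mod 24 = 18.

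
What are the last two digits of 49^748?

01

Square-and-reduce mod 100: 49^1≡49, 49^2≡1, 49^4≡1, 49^8≡1, 49^16≡1, 49^32≡1, 49^64≡1, 49^128≡1, 49^256≡1, 49^512≡1.
Since 748 = 4 + 8 + 32 + 64 + 128 + 512 in binary, 49^748 ≡ 1·1·1·1·1·1 ≡ 1 (mod 100).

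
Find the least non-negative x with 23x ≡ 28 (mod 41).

3

23⁻¹ ≡ 25 (mod 41) because 23·25 = 575 = 14·41 + 1.
Multiplying both sides by 25: x ≡ 25·28 = 700 ≡ 3 (mod 41).
Check: 23·3 = 69 = 1·41 + 28.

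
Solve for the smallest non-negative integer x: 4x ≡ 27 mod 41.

17

The inverse of 4 mod 41 is 31 (since 4·31 = 124 ≡ 1).
Multiplying both sides by 31: x ≡ 31·27 = 837 ≡ 17 (mod 41).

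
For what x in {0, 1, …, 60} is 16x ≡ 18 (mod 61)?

16⁻¹ ≡ 42 (mod 61) because 16·42 = 672 = 11·61 + 1.
Multiplying both sides by 42: x ≡ 42·18 = 756 ≡ 24 (mod 61).
Check: 16·24 = 384 = 6·61 + 18.

24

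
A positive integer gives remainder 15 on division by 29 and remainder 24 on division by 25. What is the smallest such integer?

624

Since 25·7 ≡ 1 (mod 29), take x = 24 + 25·((15−24)·7 mod 29) = 24 + 25·24 = 624.
Check: 624 mod 29 = 15, 624 mod 25 = 24.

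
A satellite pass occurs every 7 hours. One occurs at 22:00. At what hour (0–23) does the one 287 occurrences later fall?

287·7 = 2009.
2009 mod 24 = 17 (since 83·24 = 1992).
(22 + 17) mod 24 = 15.

15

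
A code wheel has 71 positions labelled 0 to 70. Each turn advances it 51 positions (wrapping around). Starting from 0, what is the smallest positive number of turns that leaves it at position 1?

39

71 = 1·51 + 20
51 = 2·20 + 11
20 = 1·11 + 9
11 = 1·9 + 2
9 = 4·2 + 1
2 = 2·1 + 0
Back-substituting gives 51·39 ≡ 1 (mod 71).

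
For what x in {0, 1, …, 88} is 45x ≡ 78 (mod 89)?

67

45⁻¹ ≡ 2 (mod 89) because 45·2 = 90 = 1·89 + 1.
So x ≡ 2·78 = 156 ≡ 67 (mod 89).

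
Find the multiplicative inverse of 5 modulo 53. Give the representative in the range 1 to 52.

32

5·32 = 160 = 3·53 + 1, so 5⁻¹ ≡ 32 (mod 53).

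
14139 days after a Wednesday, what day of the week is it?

Dividing 14139 by 7 gives quotient 2019 and remainder 6.
Wednesday + 6 days → Tuesday.

Tuesday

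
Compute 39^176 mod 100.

61

Successive squares of 39 mod 100: 39^1≡39, 39^2≡21, 39^4≡41, 39^8≡81, 39^16≡61, 39^32≡21, 39^64≡41, 39^128≡81.
176 = 16 + 32 + 128, so 39^176 ≡ 61·21·81 ≡ 61 (mod 100).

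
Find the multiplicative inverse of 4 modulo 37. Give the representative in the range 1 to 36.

37 = 9·4 + 1
4 = 4·1 + 0
Back-substituting gives 4·28 ≡ 1 (mod 37).

28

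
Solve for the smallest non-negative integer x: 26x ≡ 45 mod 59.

4

The inverse of 26 mod 59 is 25 (since 26·25 = 650 ≡ 1).
Multiplying both sides by 25: x ≡ 25·45 = 1125 ≡ 4 (mod 59).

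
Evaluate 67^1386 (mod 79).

22

Square-and-reduce mod 79: 67^1≡67, 67^2≡65, 67^4≡38, 67^8≡22, 67^16≡10, 67^32≡21, 67^64≡46, 67^128≡62, 67^256≡52, 67^512≡18, 67^1024≡8.
Since 1386 = 2 + 8 + 32 + 64 + 256 + 1024 in binary, 67^1386 ≡ 65·22·21·46·52·8 ≡ 22 (mod 79).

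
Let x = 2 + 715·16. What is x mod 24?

18

715·16 = 11440.
11440 = 476·24 + 16, so 11440 mod 24 = 16.
(2 + 16) mod 24 = 18.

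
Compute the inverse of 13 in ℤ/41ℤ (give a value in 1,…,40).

41 = 3·13 + 2
13 = 6·2 + 1
2 = 2·1 + 0
Back-substituting gives 13·19 ≡ 1 (mod 41).

19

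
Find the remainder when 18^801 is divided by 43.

Square-and-reduce mod 43: 18^1≡18, 18^2≡23, 18^4≡13, 18^8≡40, 18^16≡9, 18^32≡38, 18^64≡25, 18^128≡23, 18^256≡13, 18^512≡40.
801 = 1 + 32 + 256 + 512, so 18^801 ≡ 18·38·13·40 ≡ 27 (mod 43).

27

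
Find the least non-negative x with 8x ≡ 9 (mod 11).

8

The inverse of 8 mod 11 is 7 (since 8·7 = 56 ≡ 1).
Multiplying both sides by 7: x ≡ 7·9 = 63 ≡ 8 (mod 11).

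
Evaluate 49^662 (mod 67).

56

Square-and-reduce mod 67: 49^1≡49, 49^2≡56, 49^4≡54, 49^8≡35, 49^16≡19, 49^32≡26, 49^64≡6, 49^128≡36, 49^256≡23, 49^512≡60.
Since 662 = 2 + 4 + 16 + 128 + 512 in binary, 49^662 ≡ 56·54·19·36·60 ≡ 56 (mod 67).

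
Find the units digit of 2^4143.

The units digit of 2^n cycles with period 4: 2, 4, 8, 6, …
4143 leaves remainder 3 on division by 4, so 2^4143 ends in 8.

8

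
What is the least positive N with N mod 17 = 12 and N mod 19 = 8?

x ≡ 12 (mod 17) gives x ∈ {12, 29, 46}.
The first of these with x mod 19 = 8 is 46.

46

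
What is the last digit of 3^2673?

3

Last digits of 3^n: 3, 9, 7, 1 (period 4).
2673 leaves remainder 1 on division by 4, so 3^2673 ends in 3.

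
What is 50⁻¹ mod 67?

50·63 = 3150 = 47·67 + 1, so 50⁻¹ ≡ 63 (mod 67).

63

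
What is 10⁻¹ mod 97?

97 = 9·10 + 7
10 = 1·7 + 3
7 = 2·3 + 1
3 = 3·1 + 0
Back-substituting gives 10·68 ≡ 1 (mod 97).

68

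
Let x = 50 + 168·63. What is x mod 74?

168·63 = 10584.
10584 = 143·74 + 2, so 10584 mod 74 = 2.
(50 + 2) mod 74 = 52.

52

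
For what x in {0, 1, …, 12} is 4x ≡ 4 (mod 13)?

1

The inverse of 4 mod 13 is 10 (since 4·10 = 40 ≡ 1).
Multiplying both sides by 10: x ≡ 10·4 = 40 ≡ 1 (mod 13).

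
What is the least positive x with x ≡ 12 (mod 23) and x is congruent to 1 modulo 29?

Since 29·4 ≡ 1 (mod 23), take x = 1 + 29·((12−1)·4 mod 23) = 1 + 29·21 = 610.
Check: 610 mod 23 = 12, 610 mod 29 = 1.

610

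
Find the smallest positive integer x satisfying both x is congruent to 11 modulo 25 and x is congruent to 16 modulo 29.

Since 29·19 ≡ 1 (mod 25), take x = 16 + 29·((11−16)·19 mod 25) = 16 + 29·5 = 161.
Check: 161 mod 25 = 11, 161 mod 29 = 16.

161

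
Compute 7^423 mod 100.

Successive squares of 7 mod 100: 7^1≡7, 7^2≡49, 7^4≡1, 7^8≡1, 7^16≡1, 7^32≡1, 7^64≡1, 7^128≡1, 7^256≡1.
Since 423 = 1 + 2 + 4 + 32 + 128 + 256 in binary, 7^423 ≡ 7·49·1·1·1·1 ≡ 43 (mod 100).

43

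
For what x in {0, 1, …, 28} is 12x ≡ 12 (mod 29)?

1

The inverse of 12 mod 29 is 17 (since 12·17 = 204 ≡ 1).
So x ≡ 17·12 = 204 ≡ 1 (mod 29).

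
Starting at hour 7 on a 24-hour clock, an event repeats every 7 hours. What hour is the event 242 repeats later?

21

242·7 = 1694.
1694 mod 24 = 14 (since 70·24 = 1680).
(7 + 14) mod 24 = 21.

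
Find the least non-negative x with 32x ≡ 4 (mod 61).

32⁻¹ ≡ 21 (mod 61) because 32·21 = 672 = 11·61 + 1.
Multiplying both sides by 21: x ≡ 21·4 = 84 ≡ 23 (mod 61).

23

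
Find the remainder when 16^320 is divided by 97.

Successive squares of 16 mod 97: 16^1≡16, 16^2≡62, 16^4≡61, 16^8≡35, 16^16≡61, 16^32≡35, 16^64≡61, 16^128≡35, 16^256≡61.
Since 320 = 64 + 256 in binary, 16^320 ≡ 61·61 ≡ 35 (mod 97).

35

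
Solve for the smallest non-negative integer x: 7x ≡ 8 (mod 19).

12

The inverse of 7 mod 19 is 11 (since 7·11 = 77 ≡ 1).
So x ≡ 11·8 = 88 ≡ 12 (mod 19).
Check: 7·12 = 84 = 4·19 + 8.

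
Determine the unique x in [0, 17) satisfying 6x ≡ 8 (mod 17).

The inverse of 6 mod 17 is 3 (since 6·3 = 18 ≡ 1).
So x ≡ 3·8 = 24 ≡ 7 (mod 17).

7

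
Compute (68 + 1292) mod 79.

1292 = 16·79 + 28, so 1292 mod 79 = 28.
(68 + 28) mod 79 = 17.

17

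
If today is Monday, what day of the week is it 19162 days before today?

19162 − 2737·7 = 3, so 19162 ≡ 3 (mod 7).
Monday − 3 days → Friday.

Friday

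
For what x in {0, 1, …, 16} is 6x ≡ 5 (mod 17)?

The inverse of 6 mod 17 is 3 (since 6·3 = 18 ≡ 1).
So x ≡ 3·5 = 15 ≡ 15 (mod 17).
Check: 6·15 = 90 = 5·17 + 5.

15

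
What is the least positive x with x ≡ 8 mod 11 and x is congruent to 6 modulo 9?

Since 9·5 ≡ 1 (mod 11), take x = 6 + 9·((8−6)·5 mod 11) = 6 + 9·10 = 96.
Check: 96 mod 11 = 8, 96 mod 9 = 6.

96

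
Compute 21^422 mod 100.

Square-and-reduce mod 100: 21^1≡21, 21^2≡41, 21^4≡81, 21^8≡61, 21^16≡21, 21^32≡41, 21^64≡81, 21^128≡61, 21^256≡21.
422 = 2 + 4 + 32 + 128 + 256, so 21^422 ≡ 41·81·41·61·21 ≡ 41 (mod 100).

41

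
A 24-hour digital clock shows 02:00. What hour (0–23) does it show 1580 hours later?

22

1580 mod 24 = 20 (since 65·24 = 1560).
(2 + 20) mod 24 = 22.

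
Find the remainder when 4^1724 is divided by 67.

Successive squares of 4 mod 67: 4^1≡4, 4^2≡16, 4^4≡55, 4^8≡10, 4^16≡33, 4^32≡17, 4^64≡21, 4^128≡39, 4^256≡47, 4^512≡65, 4^1024≡4.
1724 = 4 + 8 + 16 + 32 + 128 + 512 + 1024, so 4^1724 ≡ 55·10·33·17·39·65·4 ≡ 10 (mod 67).

10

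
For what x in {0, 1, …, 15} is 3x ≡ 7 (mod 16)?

13

The inverse of 3 mod 16 is 11 (since 3·11 = 33 ≡ 1).
So x ≡ 11·7 = 77 ≡ 13 (mod 16).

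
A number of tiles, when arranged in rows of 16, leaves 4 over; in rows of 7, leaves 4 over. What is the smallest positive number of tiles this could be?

Since 7·7 ≡ 1 (mod 16), take x = 4 + 7·((4−4)·7 mod 16) = 4 + 7·0 = 4.
Check: 4 mod 16 = 4, 4 mod 7 = 4.

4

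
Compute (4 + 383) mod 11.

383 mod 11 = 9 (since 34·11 = 374).
(4 + 9) mod 11 = 2.

2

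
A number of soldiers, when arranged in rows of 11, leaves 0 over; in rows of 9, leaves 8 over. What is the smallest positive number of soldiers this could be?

Since 9·5 ≡ 1 (mod 11), take x = 8 + 9·((0−8)·5 mod 11) = 8 + 9·4 = 44.
Check: 44 mod 11 = 0, 44 mod 9 = 8.

44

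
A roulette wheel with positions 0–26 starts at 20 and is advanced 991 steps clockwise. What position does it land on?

991 mod 27 = 19 (since 36·27 = 972).
(20 + 19) mod 27 = 12.

12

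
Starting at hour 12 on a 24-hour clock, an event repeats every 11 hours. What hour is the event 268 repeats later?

268·11 = 2948.
2948 − 122·24 = 20, so 2948 ≡ 20 (mod 24).
(12 + 20) mod 24 = 8.

8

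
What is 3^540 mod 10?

Last digits of 3^n: 3, 9, 7, 1 (period 4).
540 mod 4 = 0, so the last digit matches 3^4 = 1.

1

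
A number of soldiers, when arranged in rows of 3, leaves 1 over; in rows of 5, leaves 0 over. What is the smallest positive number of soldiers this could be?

10

x ≡ 1 (mod 3) gives x ∈ {1, 4, 7, 10}.
The first of these with x mod 5 = 0 is 10.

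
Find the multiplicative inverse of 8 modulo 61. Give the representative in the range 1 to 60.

61 = 7·8 + 5
8 = 1·5 + 3
5 = 1·3 + 2
3 = 1·2 + 1
2 = 2·1 + 0
Back-substituting gives 8·23 ≡ 1 (mod 61).

23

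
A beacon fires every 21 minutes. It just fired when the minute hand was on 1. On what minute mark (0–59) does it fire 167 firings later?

167·21 = 3507.
3507 mod 60 = 27 (since 58·60 = 3480).
(1 + 27) mod 60 = 28.

28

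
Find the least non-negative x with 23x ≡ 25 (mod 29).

The inverse of 23 mod 29 is 24 (since 23·24 = 552 ≡ 1).
Multiplying both sides by 24: x ≡ 24·25 = 600 ≡ 20 (mod 29).

20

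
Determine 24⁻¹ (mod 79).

56

24·56 = 1344 = 17·79 + 1, so 24⁻¹ ≡ 56 (mod 79).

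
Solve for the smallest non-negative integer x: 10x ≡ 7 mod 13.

2

10⁻¹ ≡ 4 (mod 13) because 10·4 = 40 = 3·13 + 1.
So x ≡ 4·7 = 28 ≡ 2 (mod 13).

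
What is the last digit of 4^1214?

Powers of 4 mod 10 repeat with period 2: 4, 6.
1214 mod 2 = 0, so the last digit matches 4^2 = 6.

6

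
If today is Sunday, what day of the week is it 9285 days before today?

9285 = 1326·7 + 3, so 9285 mod 7 = 3.
Sunday − 3 days → Thursday.

Thursday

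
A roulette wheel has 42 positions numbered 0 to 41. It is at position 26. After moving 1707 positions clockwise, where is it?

1707 − 40·42 = 27, so 1707 ≡ 27 (mod 42).
(26 + 27) mod 42 = 11.

11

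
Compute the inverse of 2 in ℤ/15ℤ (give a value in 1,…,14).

15 = 7·2 + 1
2 = 2·1 + 0
Back-substituting gives 2·8 ≡ 1 (mod 15).

8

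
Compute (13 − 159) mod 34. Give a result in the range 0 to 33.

159 mod 34 = 23 (since 4·34 = 136).
(13 − 23) mod 34 = 24.

24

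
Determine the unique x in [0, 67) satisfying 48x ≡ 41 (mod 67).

48⁻¹ ≡ 7 (mod 67) because 48·7 = 336 = 5·67 + 1.
Multiplying both sides by 7: x ≡ 7·41 = 287 ≡ 19 (mod 67).
Check: 48·19 = 912 = 13·67 + 41.

19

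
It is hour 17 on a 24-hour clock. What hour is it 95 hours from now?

16

95 − 3·24 = 23, so 95 ≡ 23 (mod 24).
(17 + 23) mod 24 = 16.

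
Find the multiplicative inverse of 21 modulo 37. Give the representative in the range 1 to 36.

21·30 = 630 = 17·37 + 1, so 21⁻¹ ≡ 30 (mod 37).

30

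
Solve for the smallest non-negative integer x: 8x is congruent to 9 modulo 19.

8⁻¹ ≡ 12 (mod 19) because 8·12 = 96 = 5·19 + 1.
Multiplying both sides by 12: x ≡ 12·9 = 108 ≡ 13 (mod 19).

13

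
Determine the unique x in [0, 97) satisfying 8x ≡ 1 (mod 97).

85

8⁻¹ ≡ 85 (mod 97) because 8·85 = 680 = 7·97 + 1.
So x ≡ 85·1 = 85 ≡ 85 (mod 97).
Check: 8·85 = 680 = 7·97 + 1.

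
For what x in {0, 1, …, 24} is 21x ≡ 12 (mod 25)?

The inverse of 21 mod 25 is 6 (since 21·6 = 126 ≡ 1).
Multiplying both sides by 6: x ≡ 6·12 = 72 ≡ 22 (mod 25).
Check: 21·22 = 462 = 18·25 + 12.

22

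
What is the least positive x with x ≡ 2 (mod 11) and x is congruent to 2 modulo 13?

x ≡ 2 (mod 11) gives x ∈ {2}.
The first of these with x mod 13 = 2 is 2.

2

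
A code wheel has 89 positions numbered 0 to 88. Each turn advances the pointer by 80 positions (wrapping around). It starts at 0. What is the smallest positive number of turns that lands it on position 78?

21

The inverse of 80 mod 89 is 79 (since 80·79 = 6320 ≡ 1).
Multiplying both sides by 79: x ≡ 79·78 = 6162 ≡ 21 (mod 89).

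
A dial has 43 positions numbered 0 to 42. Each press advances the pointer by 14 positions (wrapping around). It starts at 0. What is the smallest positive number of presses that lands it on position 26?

14⁻¹ ≡ 40 (mod 43) because 14·40 = 560 = 13·43 + 1.
Multiplying both sides by 40: x ≡ 40·26 = 1040 ≡ 8 (mod 43).

8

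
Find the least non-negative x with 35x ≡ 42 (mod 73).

The inverse of 35 mod 73 is 48 (since 35·48 = 1680 ≡ 1).
Multiplying both sides by 48: x ≡ 48·42 = 2016 ≡ 45 (mod 73).

45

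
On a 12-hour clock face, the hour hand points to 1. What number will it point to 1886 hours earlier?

11

1886 − 157·12 = 2, so 1886 ≡ 2 (mod 12).
1 − 2 → 11 on a 12-hour dial.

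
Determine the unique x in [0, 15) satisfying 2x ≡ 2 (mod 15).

2⁻¹ ≡ 8 (mod 15) because 2·8 = 16 = 1·15 + 1.
Multiplying both sides by 8: x ≡ 8·2 = 16 ≡ 1 (mod 15).

1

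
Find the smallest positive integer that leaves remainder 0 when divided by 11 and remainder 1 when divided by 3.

Since 3·4 ≡ 1 (mod 11), take x = 1 + 3·((0−1)·4 mod 11) = 1 + 3·7 = 22.
Check: 22 mod 11 = 0, 22 mod 3 = 1.

22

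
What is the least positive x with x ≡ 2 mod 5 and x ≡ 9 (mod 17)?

77

Since 17·3 ≡ 1 (mod 5), take x = 9 + 17·((2−9)·3 mod 5) = 9 + 17·4 = 77.
Check: 77 mod 5 = 2, 77 mod 17 = 9.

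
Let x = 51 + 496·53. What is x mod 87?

496·53 = 26288.
26288 = 302·87 + 14, so 26288 mod 87 = 14.
(51 + 14) mod 87 = 65.

65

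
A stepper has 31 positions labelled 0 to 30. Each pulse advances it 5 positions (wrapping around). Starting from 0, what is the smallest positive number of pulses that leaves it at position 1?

5·25 = 125 = 4·31 + 1, so 5⁻¹ ≡ 25 (mod 31).

25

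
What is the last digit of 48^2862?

4

Powers of 8 mod 10 repeat with period 4: 8, 4, 2, 6.
2862 leaves remainder 2 on division by 4, so 48^2862 ends in 4.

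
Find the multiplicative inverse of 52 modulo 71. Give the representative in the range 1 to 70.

52·56 = 2912 = 41·71 + 1, so 52⁻¹ ≡ 56 (mod 71).

56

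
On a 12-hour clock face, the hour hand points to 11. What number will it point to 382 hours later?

9

382 − 31·12 = 10, so 382 ≡ 10 (mod 12).
11 + 10 → 9 on a 12-hour dial.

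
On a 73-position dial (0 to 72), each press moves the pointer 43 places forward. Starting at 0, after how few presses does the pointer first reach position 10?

24

43⁻¹ ≡ 17 (mod 73) because 43·17 = 731 = 10·73 + 1.
So x ≡ 17·10 = 170 ≡ 24 (mod 73).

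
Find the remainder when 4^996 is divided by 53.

28

Square-and-reduce mod 53: 4^1≡4, 4^2≡16, 4^4≡44, 4^8≡28, 4^16≡42, 4^32≡15, 4^64≡13, 4^128≡10, 4^256≡47, 4^512≡36.
Since 996 = 4 + 32 + 64 + 128 + 256 + 512 in binary, 4^996 ≡ 44·15·13·10·47·36 ≡ 28 (mod 53).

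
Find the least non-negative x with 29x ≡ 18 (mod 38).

The inverse of 29 mod 38 is 21 (since 29·21 = 609 ≡ 1).
So x ≡ 21·18 = 378 ≡ 36 (mod 38).

36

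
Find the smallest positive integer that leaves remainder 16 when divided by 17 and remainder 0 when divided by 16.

Since 16·16 ≡ 1 (mod 17), take x = 0 + 16·((16−0)·16 mod 17) = 0 + 16·1 = 16.
Check: 16 mod 17 = 16, 16 mod 16 = 0.

16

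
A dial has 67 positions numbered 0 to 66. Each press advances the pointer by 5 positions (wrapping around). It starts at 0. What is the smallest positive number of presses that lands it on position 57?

The inverse of 5 mod 67 is 27 (since 5·27 = 135 ≡ 1).
Multiplying both sides by 27: x ≡ 27·57 = 1539 ≡ 65 (mod 67).

65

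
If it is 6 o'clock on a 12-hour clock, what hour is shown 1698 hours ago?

12

1698 = 141·12 + 6, so 1698 mod 12 = 6.
6 − 6 → 12 on a 12-hour dial.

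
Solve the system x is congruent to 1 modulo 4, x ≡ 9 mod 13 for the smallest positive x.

x ≡ 1 (mod 4) gives x ∈ {1, 5, 9}.
The first of these with x mod 13 = 9 is 9.

9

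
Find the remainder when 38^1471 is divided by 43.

38

Successive squares of 38 mod 43: 38^1≡38, 38^2≡25, 38^4≡23, 38^8≡13, 38^16≡40, 38^32≡9, 38^64≡38, 38^128≡25, 38^256≡23, 38^512≡13, 38^1024≡40.
Since 1471 = 1 + 2 + 4 + 8 + 16 + 32 + 128 + 256 + 1024 in binary, 38^1471 ≡ 38·25·23·13·40·9·25·23·40 ≡ 38 (mod 43).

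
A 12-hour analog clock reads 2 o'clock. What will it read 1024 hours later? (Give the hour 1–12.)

6

1024 = 85·12 + 4, so 1024 mod 12 = 4.
2 + 4 → 6 on a 12-hour dial.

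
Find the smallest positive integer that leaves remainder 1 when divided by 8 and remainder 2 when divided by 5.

17

x ≡ 2 (mod 5) gives x ∈ {2, 7, 12, 17}.
The first of these with x mod 8 = 1 is 17.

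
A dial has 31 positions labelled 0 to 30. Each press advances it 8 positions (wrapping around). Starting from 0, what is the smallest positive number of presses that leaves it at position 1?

4

8·4 = 32 = 1·31 + 1, so 8⁻¹ ≡ 4 (mod 31).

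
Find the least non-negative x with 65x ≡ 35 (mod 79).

37

The inverse of 65 mod 79 is 62 (since 65·62 = 4030 ≡ 1).
So x ≡ 62·35 = 2170 ≡ 37 (mod 79).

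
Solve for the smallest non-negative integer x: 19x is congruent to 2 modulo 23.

19⁻¹ ≡ 17 (mod 23) because 19·17 = 323 = 14·23 + 1.
So x ≡ 17·2 = 34 ≡ 11 (mod 23).

11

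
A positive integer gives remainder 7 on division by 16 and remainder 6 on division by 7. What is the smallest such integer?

x ≡ 6 (mod 7) gives x ∈ {6, 13, 20, 27, 34, 41, 48, 55}.
The first of these with x mod 16 = 7 is 55.

55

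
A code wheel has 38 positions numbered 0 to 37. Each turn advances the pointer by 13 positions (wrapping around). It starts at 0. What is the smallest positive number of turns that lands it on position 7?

21

The inverse of 13 mod 38 is 3 (since 13·3 = 39 ≡ 1).
So x ≡ 3·7 = 21 ≡ 21 (mod 38).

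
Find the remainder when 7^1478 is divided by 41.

Square-and-reduce mod 41: 7^1≡7, 7^2≡8, 7^4≡23, 7^8≡37, 7^16≡16, 7^32≡10, 7^64≡18, 7^128≡37, 7^256≡16, 7^512≡10, 7^1024≡18.
1478 = 2 + 4 + 64 + 128 + 256 + 1024, so 7^1478 ≡ 8·23·18·37·16·18 ≡ 36 (mod 41).

36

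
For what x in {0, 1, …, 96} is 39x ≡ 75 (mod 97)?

The inverse of 39 mod 97 is 5 (since 39·5 = 195 ≡ 1).
So x ≡ 5·75 = 375 ≡ 84 (mod 97).

84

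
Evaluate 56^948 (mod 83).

33

By repeated squaring mod 83: 56^1≡56, 56^2≡65, 56^4≡75, 56^8≡64, 56^16≡29, 56^32≡11, 56^64≡38, 56^128≡33, 56^256≡10, 56^512≡17.
Since 948 = 4 + 16 + 32 + 128 + 256 + 512 in binary, 56^948 ≡ 75·29·11·33·10·17 ≡ 33 (mod 83).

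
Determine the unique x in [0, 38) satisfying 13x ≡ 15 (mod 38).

7

The inverse of 13 mod 38 is 3 (since 13·3 = 39 ≡ 1).
So x ≡ 3·15 = 45 ≡ 7 (mod 38).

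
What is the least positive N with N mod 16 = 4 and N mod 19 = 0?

228

x ≡ 4 (mod 16) gives x ∈ {4, 20, 36, 52, 68, 84, 100, 116, …}.
The first of these with x mod 19 = 0 is 228.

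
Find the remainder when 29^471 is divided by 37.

Square-and-reduce mod 37: 29^1≡29, 29^2≡27, 29^4≡26, 29^8≡10, 29^16≡26, 29^32≡10, 29^64≡26, 29^128≡10, 29^256≡26.
Since 471 = 1 + 2 + 4 + 16 + 64 + 128 + 256 in binary, 29^471 ≡ 29·27·26·26·26·10·26 ≡ 6 (mod 37).

6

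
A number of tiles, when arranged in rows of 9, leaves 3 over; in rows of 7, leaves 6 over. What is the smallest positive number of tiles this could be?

x ≡ 6 (mod 7) gives x ∈ {6, 13, 20, 27, 34, 41, 48}.
The first of these with x mod 9 = 3 is 48.

48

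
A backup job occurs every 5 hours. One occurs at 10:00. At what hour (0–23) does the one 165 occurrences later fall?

19

165·5 = 825.
825 − 34·24 = 9, so 825 ≡ 9 (mod 24).
(10 + 9) mod 24 = 19.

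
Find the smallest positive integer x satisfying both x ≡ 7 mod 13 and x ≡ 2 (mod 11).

46

Since 11·6 ≡ 1 (mod 13), take x = 2 + 11·((7−2)·6 mod 13) = 2 + 11·4 = 46.
Check: 46 mod 13 = 7, 46 mod 11 = 2.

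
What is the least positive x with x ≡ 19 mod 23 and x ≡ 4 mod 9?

157

Since 9·18 ≡ 1 (mod 23), take x = 4 + 9·((19−4)·18 mod 23) = 4 + 9·17 = 157.
Check: 157 mod 23 = 19, 157 mod 9 = 4.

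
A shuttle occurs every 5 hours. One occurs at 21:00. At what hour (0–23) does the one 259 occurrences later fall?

259·5 = 1295.
1295 = 53·24 + 23, so 1295 mod 24 = 23.
(21 + 23) mod 24 = 20.

20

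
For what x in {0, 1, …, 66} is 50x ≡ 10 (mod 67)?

27

50⁻¹ ≡ 63 (mod 67) because 50·63 = 3150 = 47·67 + 1.
Multiplying both sides by 63: x ≡ 63·10 = 630 ≡ 27 (mod 67).
Check: 50·27 = 1350 = 20·67 + 10.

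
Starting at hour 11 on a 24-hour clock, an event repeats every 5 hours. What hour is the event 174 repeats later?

17

174·5 = 870.
870 − 36·24 = 6, so 870 ≡ 6 (mod 24).
(11 + 6) mod 24 = 17.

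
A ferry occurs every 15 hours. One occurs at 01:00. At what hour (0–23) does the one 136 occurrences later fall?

1

136·15 = 2040.
2040 − 85·24 = 0, so 2040 ≡ 0 (mod 24).
(1 + 0) mod 24 = 1.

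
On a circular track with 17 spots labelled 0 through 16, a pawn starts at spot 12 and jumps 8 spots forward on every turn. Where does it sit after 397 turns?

397·8 = 3176.
3176 mod 17 = 14 (since 186·17 = 3162).
(12 + 14) mod 17 = 9.

9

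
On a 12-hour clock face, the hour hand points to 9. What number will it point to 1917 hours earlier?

Dividing 1917 by 12 gives quotient 159 and remainder 9.
9 − 9 → 12 on a 12-hour dial.

12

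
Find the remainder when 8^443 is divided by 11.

6

By repeated squaring mod 11: 8^1≡8, 8^2≡9, 8^4≡4, 8^8≡5, 8^16≡3, 8^32≡9, 8^64≡4, 8^128≡5, 8^256≡3.
443 = 1 + 2 + 8 + 16 + 32 + 128 + 256, so 8^443 ≡ 8·9·5·3·9·5·3 ≡ 6 (mod 11).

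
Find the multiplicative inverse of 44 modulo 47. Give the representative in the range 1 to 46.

47 = 1·44 + 3
44 = 14·3 + 2
3 = 1·2 + 1
2 = 2·1 + 0
Back-substituting gives 44·31 ≡ 1 (mod 47).

31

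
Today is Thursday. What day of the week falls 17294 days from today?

Monday

17294 mod 7 = 4 (since 2470·7 = 17290).
Thursday + 4 days → Monday.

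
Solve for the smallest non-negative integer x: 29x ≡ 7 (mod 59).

45

The inverse of 29 mod 59 is 57 (since 29·57 = 1653 ≡ 1).
Multiplying both sides by 57: x ≡ 57·7 = 399 ≡ 45 (mod 59).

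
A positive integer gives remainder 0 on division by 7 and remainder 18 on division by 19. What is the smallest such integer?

x ≡ 0 (mod 7) gives x ∈ {0, 7, 14, 21, 28, 35, 42, 49, …}.
The first of these with x mod 19 = 18 is 56.

56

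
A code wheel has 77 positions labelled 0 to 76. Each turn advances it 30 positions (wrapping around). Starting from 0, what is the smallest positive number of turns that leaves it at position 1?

77 = 2·30 + 17
30 = 1·17 + 13
17 = 1·13 + 4
13 = 3·4 + 1
4 = 4·1 + 0
Back-substituting gives 30·18 ≡ 1 (mod 77).

18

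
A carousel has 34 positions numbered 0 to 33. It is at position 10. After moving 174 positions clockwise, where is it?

14

174 − 5·34 = 4, so 174 ≡ 4 (mod 34).
(10 + 4) mod 34 = 14.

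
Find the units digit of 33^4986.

Last digits of 3^n: 3, 9, 7, 1 (period 4).
4986 leaves remainder 2 on division by 4, so 33^4986 ends in 9.

9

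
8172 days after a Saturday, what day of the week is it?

8172 = 1167·7 + 3, so 8172 mod 7 = 3.
Saturday + 3 days → Tuesday.

Tuesday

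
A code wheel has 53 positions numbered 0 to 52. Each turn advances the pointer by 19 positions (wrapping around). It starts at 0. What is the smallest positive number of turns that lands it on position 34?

19⁻¹ ≡ 14 (mod 53) because 19·14 = 266 = 5·53 + 1.
Multiplying both sides by 14: x ≡ 14·34 = 476 ≡ 52 (mod 53).
Check: 19·52 = 988 = 18·53 + 34.

52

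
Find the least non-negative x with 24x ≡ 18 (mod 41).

11

24⁻¹ ≡ 12 (mod 41) because 24·12 = 288 = 7·41 + 1.
So x ≡ 12·18 = 216 ≡ 11 (mod 41).
Check: 24·11 = 264 = 6·41 + 18.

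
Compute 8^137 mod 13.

8

By repeated squaring mod 13: 8^1≡8, 8^2≡12, 8^4≡1, 8^8≡1, 8^16≡1, 8^32≡1, 8^64≡1, 8^128≡1.
137 = 1 + 8 + 128, so 8^137 ≡ 8·1·1 ≡ 8 (mod 13).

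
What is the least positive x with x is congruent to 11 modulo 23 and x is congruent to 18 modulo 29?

540

x ≡ 11 (mod 23) gives x ∈ {11, 34, 57, 80, 103, 126, 149, 172, …}.
The first of these with x mod 29 = 18 is 540.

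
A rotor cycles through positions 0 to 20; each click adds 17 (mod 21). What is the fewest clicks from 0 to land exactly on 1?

5

21 = 1·17 + 4
17 = 4·4 + 1
4 = 4·1 + 0
Back-substituting gives 17·5 ≡ 1 (mod 21).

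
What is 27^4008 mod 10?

Last digits of 7^n: 7, 9, 3, 1 (period 4).
4008 mod 4 = 0, so the last digit matches 7^4 = 1.

1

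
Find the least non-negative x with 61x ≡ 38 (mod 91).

23

The inverse of 61 mod 91 is 3 (since 61·3 = 183 ≡ 1).
Multiplying both sides by 3: x ≡ 3·38 = 114 ≡ 23 (mod 91).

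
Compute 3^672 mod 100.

41

By repeated squaring mod 100: 3^1≡3, 3^2≡9, 3^4≡81, 3^8≡61, 3^16≡21, 3^32≡41, 3^64≡81, 3^128≡61, 3^256≡21, 3^512≡41.
Since 672 = 32 + 128 + 512 in binary, 3^672 ≡ 41·61·41 ≡ 41 (mod 100).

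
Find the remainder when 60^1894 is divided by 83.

63

Square-and-reduce mod 83: 60^1≡60, 60^2≡31, 60^4≡48, 60^8≡63, 60^16≡68, 60^32≡59, 60^64≡78, 60^128≡25, 60^256≡44, 60^512≡27, 60^1024≡65.
Since 1894 = 2 + 4 + 32 + 64 + 256 + 512 + 1024 in binary, 60^1894 ≡ 31·48·59·78·44·27·65 ≡ 63 (mod 83).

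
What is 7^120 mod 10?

Powers of 7 mod 10 repeat with period 4: 7, 9, 3, 1.
120 mod 4 = 0, so the last digit matches 7^4 = 1.

1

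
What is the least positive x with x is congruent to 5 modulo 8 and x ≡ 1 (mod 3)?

x ≡ 1 (mod 3) gives x ∈ {1, 4, 7, 10, 13}.
The first of these with x mod 8 = 5 is 13.

13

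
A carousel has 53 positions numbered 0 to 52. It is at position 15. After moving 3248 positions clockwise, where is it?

3248 = 61·53 + 15, so 3248 mod 53 = 15.
(15 + 15) mod 53 = 30.

30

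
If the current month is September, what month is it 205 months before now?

August

Dividing 205 by 12 gives quotient 17 and remainder 1.
September − 1 month → August.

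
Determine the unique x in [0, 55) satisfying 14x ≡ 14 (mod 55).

1

14⁻¹ ≡ 4 (mod 55) because 14·4 = 56 = 1·55 + 1.
Multiplying both sides by 4: x ≡ 4·14 = 56 ≡ 1 (mod 55).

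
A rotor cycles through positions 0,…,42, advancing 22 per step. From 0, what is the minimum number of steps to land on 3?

6

22⁻¹ ≡ 2 (mod 43) because 22·2 = 44 = 1·43 + 1.
Multiplying both sides by 2: x ≡ 2·3 = 6 ≡ 6 (mod 43).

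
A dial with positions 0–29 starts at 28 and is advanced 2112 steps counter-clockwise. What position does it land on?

16

2112 mod 30 = 12 (since 70·30 = 2100).
(28 − 12) mod 30 = 16.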